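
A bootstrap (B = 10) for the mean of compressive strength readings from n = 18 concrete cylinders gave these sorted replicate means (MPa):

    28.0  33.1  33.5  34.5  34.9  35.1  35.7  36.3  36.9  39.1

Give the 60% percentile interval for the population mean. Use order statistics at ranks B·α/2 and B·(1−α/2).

α = 0.40; lower rank = 10 × 0.200 = 2; upper rank = 10 × 0.800 = 8.
The 2nd smallest replicate is 33.1; the 8th is 36.3.

(33.1, 36.3)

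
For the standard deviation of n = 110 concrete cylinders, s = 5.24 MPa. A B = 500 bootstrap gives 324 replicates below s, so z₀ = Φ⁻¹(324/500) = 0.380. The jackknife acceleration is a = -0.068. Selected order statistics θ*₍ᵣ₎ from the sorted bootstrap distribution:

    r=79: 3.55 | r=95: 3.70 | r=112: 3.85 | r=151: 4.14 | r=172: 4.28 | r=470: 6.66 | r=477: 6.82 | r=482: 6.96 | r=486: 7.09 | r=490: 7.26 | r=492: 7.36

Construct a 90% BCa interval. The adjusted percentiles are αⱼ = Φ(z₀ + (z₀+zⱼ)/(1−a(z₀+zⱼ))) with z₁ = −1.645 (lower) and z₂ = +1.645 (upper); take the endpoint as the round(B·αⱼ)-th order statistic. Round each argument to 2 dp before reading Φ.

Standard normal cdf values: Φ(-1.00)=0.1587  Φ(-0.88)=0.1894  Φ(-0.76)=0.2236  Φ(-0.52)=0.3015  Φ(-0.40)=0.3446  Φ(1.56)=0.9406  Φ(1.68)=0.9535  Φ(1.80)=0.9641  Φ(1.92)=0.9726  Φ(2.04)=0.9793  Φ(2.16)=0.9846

Lower: z₀ + z₁ = 0.380 + (-1.645) = -1.265; 1 − a(z₀+z₁) = 1 − (-0.068)(-1.265) = 0.9140; argument = 0.380 + (-1.265)/0.9140 = -1.0041 → -1.00.
α₁ = Φ(-1.00) = 0.1587; rank = round(500 × 0.1587) = 79; θ*₍79₎ = 3.55.
Upper: z₀ + z₂ = 2.025; 1 − a(z₀+z₂) = 1.1377; argument = 2.1599 → 2.16; α₂ = 0.9846; rank = 492; θ*₍492₎ = 7.36.

(3.55, 7.36)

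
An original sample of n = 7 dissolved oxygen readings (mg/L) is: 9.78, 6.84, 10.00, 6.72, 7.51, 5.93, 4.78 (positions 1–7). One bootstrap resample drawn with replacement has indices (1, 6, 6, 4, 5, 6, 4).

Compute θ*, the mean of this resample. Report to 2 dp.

Resample values: 9.78, 5.93, 5.93, 6.72, 7.51, 5.93, 6.72.
Mean = (9.78 + 5.93 + 5.93 + 6.72 + 7.51 + 5.93 + 6.72) / 7 = 48.520 / 7 = 6.93

θ* = 6.93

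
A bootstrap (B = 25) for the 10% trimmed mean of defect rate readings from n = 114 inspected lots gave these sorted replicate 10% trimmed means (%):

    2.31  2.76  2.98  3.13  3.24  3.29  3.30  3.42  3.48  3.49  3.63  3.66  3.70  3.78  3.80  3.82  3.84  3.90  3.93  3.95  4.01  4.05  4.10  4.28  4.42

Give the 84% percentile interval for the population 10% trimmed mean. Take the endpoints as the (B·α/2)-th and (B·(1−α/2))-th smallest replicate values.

α = 0.16; lower rank = 25 × 0.080 = 2; upper rank = 25 × 0.920 = 23.
The 2nd smallest replicate is 2.76; the 23rd is 4.10.

(2.76, 4.10)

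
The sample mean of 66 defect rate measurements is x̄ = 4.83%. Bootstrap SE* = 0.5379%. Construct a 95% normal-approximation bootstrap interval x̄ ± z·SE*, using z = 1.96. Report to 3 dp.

Margin = 1.96 × 0.5379 = 1.0543
Interval: 4.83 ± 1.0543

(3.776, 5.884)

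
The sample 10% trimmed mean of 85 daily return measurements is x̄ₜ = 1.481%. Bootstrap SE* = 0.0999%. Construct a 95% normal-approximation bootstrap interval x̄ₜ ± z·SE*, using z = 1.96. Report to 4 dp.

Margin = 1.96 × 0.0999 = 0.19580
Interval: 1.481 ± 0.19580

(1.2852, 1.6768)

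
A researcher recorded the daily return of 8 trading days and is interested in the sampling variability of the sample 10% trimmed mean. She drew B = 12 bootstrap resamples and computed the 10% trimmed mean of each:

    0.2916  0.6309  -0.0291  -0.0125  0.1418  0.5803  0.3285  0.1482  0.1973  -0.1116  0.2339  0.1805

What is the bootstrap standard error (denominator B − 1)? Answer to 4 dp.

SE* = 0.2246

Bootstrap SE is the standard deviation of the 12 replicate 10% trimmed means.
Mean of replicates: (0.2916 + 0.6309 + (-0.0291) + (-0.0125) + 0.1418 + 0.5803 + 0.3285 + 0.1482 + 0.1973 + (-0.1116) + 0.2339 + 0.1805) / 12 = 2.57980 / 12 = 0.21498
Sum of squared deviations: (+0.07662)² + (+0.41592)² + (−0.24408)² + (−0.22748)² + (−0.07318)² + (+0.36532)² + (+0.11352)² + (−0.06678)² + (−0.01768)² + (−0.32658)² + (+0.01892)² + (−0.03448)² = 0.55486
Variance = 0.55486 / 11 = 0.05044
SE* = √0.05044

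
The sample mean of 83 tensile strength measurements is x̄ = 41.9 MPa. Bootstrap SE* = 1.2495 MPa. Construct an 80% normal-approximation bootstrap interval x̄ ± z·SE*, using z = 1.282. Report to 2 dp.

(40.30, 43.50)

Margin = 1.282 × 1.2495 = 1.602
Interval: 41.9 ± 1.602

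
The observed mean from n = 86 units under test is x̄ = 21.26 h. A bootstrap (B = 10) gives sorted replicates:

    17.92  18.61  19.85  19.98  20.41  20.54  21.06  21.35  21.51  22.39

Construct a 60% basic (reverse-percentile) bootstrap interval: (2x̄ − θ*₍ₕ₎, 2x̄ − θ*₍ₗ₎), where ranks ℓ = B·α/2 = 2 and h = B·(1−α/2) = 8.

Percentile endpoints at ranks 2 and 8: θ*₍2₎ = 18.61, θ*₍8₎ = 21.35.
Basic interval reflects these around x̄:
  lower = 2 × 21.26 − 21.35 = 21.17
  upper = 2 × 21.26 − 18.61 = 23.91

(21.17, 23.91)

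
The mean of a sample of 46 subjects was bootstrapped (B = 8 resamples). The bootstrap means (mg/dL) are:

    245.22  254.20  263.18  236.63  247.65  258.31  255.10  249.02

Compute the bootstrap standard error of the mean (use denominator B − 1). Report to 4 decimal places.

SE* = 8.3124

Bootstrap SE is the standard deviation of the 8 replicate means.
Mean of replicates: (245.22 + 254.20 + 263.18 + 236.63 + 247.65 + 258.31 + 255.10 + 249.02) / 8 = 2009.31000 / 8 = 251.16375
Sum of squared deviations: (−5.94375)² + (+3.03625)² + (+12.01625)² + (−14.53375)² + (−3.51375)² + (+7.14625)² + (+3.93625)² + (−2.14375)² = 483.67219
Variance = 483.67219 / 7 = 69.09603
SE* = √69.09603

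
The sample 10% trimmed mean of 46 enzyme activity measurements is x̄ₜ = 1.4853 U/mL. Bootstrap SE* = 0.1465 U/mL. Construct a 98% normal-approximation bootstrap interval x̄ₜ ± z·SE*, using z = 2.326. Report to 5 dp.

(1.14454, 1.82606)

Margin = 2.326 × 0.1465 = 0.340759
Interval: 1.4853 ± 0.340759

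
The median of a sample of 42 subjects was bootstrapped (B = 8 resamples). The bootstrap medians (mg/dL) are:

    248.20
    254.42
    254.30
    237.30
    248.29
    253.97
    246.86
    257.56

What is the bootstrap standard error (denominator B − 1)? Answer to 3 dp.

Bootstrap SE is the standard deviation of the 8 replicate medians.
Mean of replicates: (248.20 + 254.42 + 254.30 + 237.30 + 248.29 + 253.97 + 246.86 + 257.56) / 8 = 2000.9000 / 8 = 250.1125
Sum of squared deviations: (−1.9125)² + (+4.3075)² + (+4.1875)² + (−12.8125)² + (−1.8225)² + (+3.8575)² + (−3.2525)² + (+7.4475)² = 288.1533
Variance = 288.1533 / 7 = 41.1648
SE* = √41.1648

SE* = 6.416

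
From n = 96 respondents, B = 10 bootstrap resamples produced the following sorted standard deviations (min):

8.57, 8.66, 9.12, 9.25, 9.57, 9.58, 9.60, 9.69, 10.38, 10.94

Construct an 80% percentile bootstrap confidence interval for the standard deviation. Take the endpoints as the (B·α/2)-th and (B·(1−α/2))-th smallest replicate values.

(8.57, 10.38)

α = 0.20; lower rank = 10 × 0.100 = 1; upper rank = 10 × 0.900 = 9.
The 1st smallest replicate is 8.57; the 9th is 10.38.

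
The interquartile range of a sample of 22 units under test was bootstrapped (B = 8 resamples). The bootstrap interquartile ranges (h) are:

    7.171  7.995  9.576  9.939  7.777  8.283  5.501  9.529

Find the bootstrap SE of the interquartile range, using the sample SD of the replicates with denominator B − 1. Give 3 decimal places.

Bootstrap SE is the standard deviation of the 8 replicate interquartile ranges.
Mean of replicates: (7.171 + 7.995 + 9.576 + 9.939 + 7.777 + 8.283 + 5.501 + 9.529) / 8 = 65.7710 / 8 = 8.2214
Sum of squared deviations: (−1.0504)² + (−0.2264)² + (+1.3546)² + (+1.7176)² + (−0.4444)² + (+0.0616)² + (−2.7204)² + (+1.3076)² = 15.2514
Variance = 15.2514 / 7 = 2.1788
SE* = √2.1788

SE* = 1.476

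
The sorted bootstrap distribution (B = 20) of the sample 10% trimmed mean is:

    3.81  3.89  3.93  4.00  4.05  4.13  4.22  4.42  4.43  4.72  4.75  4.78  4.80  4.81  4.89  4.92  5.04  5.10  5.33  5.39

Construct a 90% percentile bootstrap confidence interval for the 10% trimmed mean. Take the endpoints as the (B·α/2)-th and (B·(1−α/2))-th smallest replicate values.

α = 0.10; lower rank = 20 × 0.050 = 1; upper rank = 20 × 0.950 = 19.
The 1st smallest replicate is 3.81; the 19th is 5.33.

(3.81, 5.33)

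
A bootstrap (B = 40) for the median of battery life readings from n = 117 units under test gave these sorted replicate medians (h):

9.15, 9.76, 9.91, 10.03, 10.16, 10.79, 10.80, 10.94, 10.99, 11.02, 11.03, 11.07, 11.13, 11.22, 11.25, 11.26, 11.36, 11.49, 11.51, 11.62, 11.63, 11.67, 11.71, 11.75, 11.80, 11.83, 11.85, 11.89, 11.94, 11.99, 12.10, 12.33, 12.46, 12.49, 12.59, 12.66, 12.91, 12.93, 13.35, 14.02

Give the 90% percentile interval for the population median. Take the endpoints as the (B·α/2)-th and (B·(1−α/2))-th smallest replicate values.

α = 0.10; lower rank = 40 × 0.050 = 2; upper rank = 40 × 0.950 = 38.
The 2nd smallest replicate is 9.76; the 38th is 12.93.

(9.76, 12.93)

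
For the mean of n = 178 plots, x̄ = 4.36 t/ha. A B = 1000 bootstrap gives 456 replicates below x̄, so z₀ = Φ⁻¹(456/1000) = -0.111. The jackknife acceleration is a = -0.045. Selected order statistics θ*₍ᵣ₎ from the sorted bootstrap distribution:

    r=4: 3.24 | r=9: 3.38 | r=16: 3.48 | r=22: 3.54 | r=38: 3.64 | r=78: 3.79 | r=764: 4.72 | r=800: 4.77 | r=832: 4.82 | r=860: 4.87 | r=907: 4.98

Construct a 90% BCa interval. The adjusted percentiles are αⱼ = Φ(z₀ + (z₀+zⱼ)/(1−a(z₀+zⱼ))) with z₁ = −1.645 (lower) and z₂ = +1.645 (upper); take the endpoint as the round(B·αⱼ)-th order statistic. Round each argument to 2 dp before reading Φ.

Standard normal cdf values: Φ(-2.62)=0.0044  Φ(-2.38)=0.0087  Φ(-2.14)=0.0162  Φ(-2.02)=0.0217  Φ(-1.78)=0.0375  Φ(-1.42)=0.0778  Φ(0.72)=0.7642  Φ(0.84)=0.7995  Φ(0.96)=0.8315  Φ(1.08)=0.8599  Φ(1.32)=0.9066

(3.54, 4.98)

Lower: z₀ + z₁ = -0.111 + (-1.645) = -1.756; 1 − a(z₀+z₁) = 1 − (-0.045)(-1.756) = 0.9210; argument = -0.111 + (-1.756)/0.9210 = -2.0177 → -2.02.
α₁ = Φ(-2.02) = 0.0217; rank = round(1000 × 0.0217) = 22; θ*₍22₎ = 3.54.
Upper: z₀ + z₂ = 1.534; 1 − a(z₀+z₂) = 1.0690; argument = 1.3239 → 1.32; α₂ = 0.9066; rank = 907; θ*₍907₎ = 4.98.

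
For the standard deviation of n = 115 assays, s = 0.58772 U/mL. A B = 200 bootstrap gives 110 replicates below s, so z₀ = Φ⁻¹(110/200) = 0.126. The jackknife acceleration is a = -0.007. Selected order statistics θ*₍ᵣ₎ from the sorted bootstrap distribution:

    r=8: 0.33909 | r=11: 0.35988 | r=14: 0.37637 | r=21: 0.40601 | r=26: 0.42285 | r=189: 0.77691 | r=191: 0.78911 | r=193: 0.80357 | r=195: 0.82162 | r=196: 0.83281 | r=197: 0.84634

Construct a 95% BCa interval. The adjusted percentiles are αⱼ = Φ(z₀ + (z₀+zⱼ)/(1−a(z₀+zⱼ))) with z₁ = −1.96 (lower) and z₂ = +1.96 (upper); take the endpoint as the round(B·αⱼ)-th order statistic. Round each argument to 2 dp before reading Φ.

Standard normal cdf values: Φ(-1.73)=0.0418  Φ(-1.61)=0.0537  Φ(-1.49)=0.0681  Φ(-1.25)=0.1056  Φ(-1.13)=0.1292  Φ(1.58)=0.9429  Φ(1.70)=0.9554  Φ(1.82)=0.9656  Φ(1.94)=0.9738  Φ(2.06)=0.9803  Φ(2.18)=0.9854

(0.33909, 0.84634)

Lower: z₀ + z₁ = 0.126 + (-1.960) = -1.834; 1 − a(z₀+z₁) = 1 − (-0.007)(-1.834) = 0.9872; argument = 0.126 + (-1.834)/0.9872 = -1.7319 → -1.73.
α₁ = Φ(-1.73) = 0.0418; rank = round(200 × 0.0418) = 8; θ*₍8₎ = 0.33909.
Upper: z₀ + z₂ = 2.086; 1 − a(z₀+z₂) = 1.0146; argument = 2.1820 → 2.18; α₂ = 0.9854; rank = 197; θ*₍197₎ = 0.84634.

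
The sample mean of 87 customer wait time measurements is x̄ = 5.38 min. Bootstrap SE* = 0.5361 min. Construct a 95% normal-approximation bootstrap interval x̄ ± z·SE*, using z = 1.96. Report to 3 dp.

Margin = 1.96 × 0.5361 = 1.0508
Interval: 5.38 ± 1.0508

(4.329, 6.431)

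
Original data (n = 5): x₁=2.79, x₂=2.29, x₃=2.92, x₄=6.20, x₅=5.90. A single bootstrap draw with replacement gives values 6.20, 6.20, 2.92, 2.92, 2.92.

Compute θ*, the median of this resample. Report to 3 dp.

Sorted: 2.92, 2.92, 2.92, 6.20, 6.20
Median = middle value = 2.920

θ* = 2.920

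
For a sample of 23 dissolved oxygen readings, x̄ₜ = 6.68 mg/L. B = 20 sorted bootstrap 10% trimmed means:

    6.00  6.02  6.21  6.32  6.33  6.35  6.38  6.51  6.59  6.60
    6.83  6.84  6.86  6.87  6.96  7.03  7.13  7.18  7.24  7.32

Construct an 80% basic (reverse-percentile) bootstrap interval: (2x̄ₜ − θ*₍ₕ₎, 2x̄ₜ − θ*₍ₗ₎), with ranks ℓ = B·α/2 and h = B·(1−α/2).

Percentile endpoints at ranks 2 and 18: θ*₍2₎ = 6.02, θ*₍18₎ = 7.18.
Basic interval reflects these around x̄ₜ:
  lower = 2 × 6.68 − 7.18 = 6.18
  upper = 2 × 6.68 − 6.02 = 7.34

(6.18, 7.34)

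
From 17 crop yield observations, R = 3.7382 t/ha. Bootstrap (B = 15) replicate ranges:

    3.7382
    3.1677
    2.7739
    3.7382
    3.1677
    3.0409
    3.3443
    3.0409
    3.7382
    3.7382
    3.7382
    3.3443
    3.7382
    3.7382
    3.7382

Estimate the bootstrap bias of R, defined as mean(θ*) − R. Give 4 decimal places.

bias = −0.2858

mean(θ*) = (3.7382 + 3.1677 + 2.7739 + 3.7382 + 3.1677 + 3.0409 + 3.3443 + 3.0409 + 3.7382 + 3.7382 + 3.7382 + 3.3443 + 3.7382 + 3.7382 + 3.7382) / 15 = 3.45235
bias = 3.45235 − 3.7382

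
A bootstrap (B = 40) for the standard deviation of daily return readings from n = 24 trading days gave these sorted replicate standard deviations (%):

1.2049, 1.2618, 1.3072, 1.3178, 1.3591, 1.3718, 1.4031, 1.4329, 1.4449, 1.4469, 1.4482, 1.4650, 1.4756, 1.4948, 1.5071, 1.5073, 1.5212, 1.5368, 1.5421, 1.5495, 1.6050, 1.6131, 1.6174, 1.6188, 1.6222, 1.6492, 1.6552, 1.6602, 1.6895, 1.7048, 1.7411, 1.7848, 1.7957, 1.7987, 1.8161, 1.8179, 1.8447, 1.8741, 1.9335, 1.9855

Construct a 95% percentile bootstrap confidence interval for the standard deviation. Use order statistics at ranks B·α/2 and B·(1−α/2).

(1.2049, 1.9335)

α = 0.05; lower rank = 40 × 0.025 = 1; upper rank = 40 × 0.975 = 39.
The 1st smallest replicate is 1.2049; the 39th is 1.9335.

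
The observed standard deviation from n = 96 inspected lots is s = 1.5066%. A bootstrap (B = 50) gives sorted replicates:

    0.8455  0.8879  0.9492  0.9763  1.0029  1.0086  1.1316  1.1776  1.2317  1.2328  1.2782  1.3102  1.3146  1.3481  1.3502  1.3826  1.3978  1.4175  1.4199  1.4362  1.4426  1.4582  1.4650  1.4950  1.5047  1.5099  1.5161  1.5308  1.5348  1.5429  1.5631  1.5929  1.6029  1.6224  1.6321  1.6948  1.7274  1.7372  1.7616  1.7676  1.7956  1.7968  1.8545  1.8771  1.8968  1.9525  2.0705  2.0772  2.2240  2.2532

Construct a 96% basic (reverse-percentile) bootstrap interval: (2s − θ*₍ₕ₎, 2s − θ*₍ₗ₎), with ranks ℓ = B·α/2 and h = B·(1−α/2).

(0.7892, 2.1677)

Percentile endpoints at ranks 1 and 49: θ*₍1₎ = 0.8455, θ*₍49₎ = 2.2240.
Basic interval reflects these around s:
  lower = 2 × 1.5066 − 2.2240 = 0.7892
  upper = 2 × 1.5066 − 0.8455 = 2.1677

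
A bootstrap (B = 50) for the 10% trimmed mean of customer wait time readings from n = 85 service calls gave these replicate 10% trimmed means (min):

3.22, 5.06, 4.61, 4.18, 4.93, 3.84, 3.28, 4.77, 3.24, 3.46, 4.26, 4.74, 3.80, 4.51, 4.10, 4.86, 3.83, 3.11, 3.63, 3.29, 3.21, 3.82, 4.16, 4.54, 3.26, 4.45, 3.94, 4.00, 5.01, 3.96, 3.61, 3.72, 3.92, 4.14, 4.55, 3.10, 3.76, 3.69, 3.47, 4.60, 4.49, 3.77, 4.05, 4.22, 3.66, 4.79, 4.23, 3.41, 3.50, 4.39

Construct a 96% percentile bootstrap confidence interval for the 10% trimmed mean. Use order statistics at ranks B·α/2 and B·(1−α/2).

Sorted replicates: 3.10, 3.11, 3.21, 3.22, 3.24, 3.26, 3.28, 3.29, 3.41, 3.46, 3.47, 3.50, 3.61, 3.63, 3.66, 3.69, 3.72, 3.76, 3.77, 3.80, 3.82, 3.83, 3.84, 3.92, 3.94, 3.96, 4.00, 4.05, 4.10, 4.14, 4.16, 4.18, 4.22, 4.23, 4.26, 4.39, 4.45, 4.49, 4.51, 4.54, 4.55, 4.60, 4.61, 4.74, 4.77, 4.79, 4.86, 4.93, 5.01, 5.06
α = 0.04; lower rank = 50 × 0.020 = 1; upper rank = 50 × 0.980 = 49.
The 1st smallest replicate is 3.10; the 49th is 5.01.

(3.10, 5.01)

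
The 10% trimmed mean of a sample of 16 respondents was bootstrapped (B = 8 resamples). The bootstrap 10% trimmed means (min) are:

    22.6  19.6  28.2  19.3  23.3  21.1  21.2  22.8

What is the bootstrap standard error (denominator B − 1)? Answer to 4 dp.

Bootstrap SE is the standard deviation of the 8 replicate 10% trimmed means.
Mean of replicates: (22.6 + 19.6 + 28.2 + 19.3 + 23.3 + 21.1 + 21.2 + 22.8) / 8 = 178.10000 / 8 = 22.26250
Sum of squared deviations: (+0.33750)² + (−2.66250)² + (+5.93750)² + (−2.96250)² + (+1.03750)² + (−1.16250)² + (−1.06250)² + (+0.53750)² = 55.07875
Variance = 55.07875 / 7 = 7.86839
SE* = √7.86839

SE* = 2.8051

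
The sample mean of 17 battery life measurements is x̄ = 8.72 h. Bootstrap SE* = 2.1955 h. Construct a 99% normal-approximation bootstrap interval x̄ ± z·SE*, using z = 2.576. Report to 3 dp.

(3.064, 14.376)

Margin = 2.576 × 2.1955 = 5.6556
Interval: 8.72 ± 5.6556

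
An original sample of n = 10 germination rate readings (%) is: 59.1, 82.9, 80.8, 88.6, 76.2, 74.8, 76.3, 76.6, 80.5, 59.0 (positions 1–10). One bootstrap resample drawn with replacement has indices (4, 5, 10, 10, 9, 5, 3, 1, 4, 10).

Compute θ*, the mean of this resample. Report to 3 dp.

θ* = 72.700

Resample values: 88.6, 76.2, 59.0, 59.0, 80.5, 76.2, 80.8, 59.1, 88.6, 59.0.
Mean = (88.6 + 76.2 + 59.0 + 59.0 + 80.5 + 76.2 + 80.8 + 59.1 + 88.6 + 59.0) / 10 = 727.00 / 10 = 72.700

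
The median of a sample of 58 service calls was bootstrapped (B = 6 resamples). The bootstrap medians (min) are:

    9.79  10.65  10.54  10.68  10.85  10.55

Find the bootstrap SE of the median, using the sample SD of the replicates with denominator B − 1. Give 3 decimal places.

Bootstrap SE is the standard deviation of the 6 replicate medians.
Mean of replicates: (9.79 + 10.65 + 10.54 + 10.68 + 10.85 + 10.55) / 6 = 63.0600 / 6 = 10.5100
Sum of squared deviations: (−0.7200)² + (+0.1400)² + (+0.0300)² + (+0.1700)² + (+0.3400)² + (+0.0400)² = 0.6850
Variance = 0.6850 / 5 = 0.1370
SE* = √0.1370

SE* = 0.370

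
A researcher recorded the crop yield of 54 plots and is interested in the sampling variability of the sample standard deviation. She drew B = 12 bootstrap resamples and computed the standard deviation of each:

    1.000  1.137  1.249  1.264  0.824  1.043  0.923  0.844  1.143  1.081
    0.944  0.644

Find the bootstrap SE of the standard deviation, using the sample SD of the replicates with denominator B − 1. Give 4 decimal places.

Bootstrap SE is the standard deviation of the 12 replicate standard deviations.
Mean of replicates: (1.000 + 1.137 + 1.249 + 1.264 + 0.824 + 1.043 + 0.923 + 0.844 + 1.143 + 1.081 + 0.944 + 0.644) / 12 = 12.09600 / 12 = 1.00800
Sum of squared deviations: (−0.00800)² + (+0.12900)² + (+0.24100)² + (+0.25600)² + (−0.18400)² + (+0.03500)² + (−0.08500)² + (−0.16400)² + (+0.13500)² + (+0.07300)² + (−0.06400)² + (−0.36400)² = 0.36967
Variance = 0.36967 / 11 = 0.03361
SE* = √0.03361

SE* = 0.1833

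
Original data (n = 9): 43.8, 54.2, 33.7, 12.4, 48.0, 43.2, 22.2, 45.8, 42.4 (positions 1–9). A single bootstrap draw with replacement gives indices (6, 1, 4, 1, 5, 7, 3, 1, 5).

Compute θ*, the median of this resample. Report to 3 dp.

θ* = 43.800

Resample values: 43.2, 43.8, 12.4, 43.8, 48.0, 22.2, 33.7, 43.8, 48.0.
Sorted: 12.4, 22.2, 33.7, 43.2, 43.8, 43.8, 43.8, 48.0, 48.0
Median = middle value = 43.800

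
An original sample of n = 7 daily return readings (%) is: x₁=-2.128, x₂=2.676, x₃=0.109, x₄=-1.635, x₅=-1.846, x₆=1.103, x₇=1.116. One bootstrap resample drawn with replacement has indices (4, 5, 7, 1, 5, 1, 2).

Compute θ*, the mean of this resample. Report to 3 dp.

θ* = -0.827

Resample values: -1.635, -1.846, 1.116, -2.128, -1.846, -2.128, 2.676.
Mean = ((-1.635) + (-1.846) + 1.116 + (-2.128) + (-1.846) + (-2.128) + 2.676) / 7 = -5.7910 / 7 = -0.827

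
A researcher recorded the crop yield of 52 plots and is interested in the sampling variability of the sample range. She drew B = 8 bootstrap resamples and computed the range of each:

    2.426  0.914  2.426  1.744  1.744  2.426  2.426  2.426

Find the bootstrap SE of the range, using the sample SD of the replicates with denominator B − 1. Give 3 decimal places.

Bootstrap SE is the standard deviation of the 8 replicate ranges.
Mean of replicates: (2.426 + 0.914 + 2.426 + 1.744 + 1.744 + 2.426 + 2.426 + 2.426) / 8 = 16.5320 / 8 = 2.0665
Sum of squared deviations: (+0.3595)² + (−1.1525)² + (+0.3595)² + (−0.3225)² + (−0.3225)² + (+0.3595)² + (+0.3595)² + (+0.3595)² = 2.1825
Variance = 2.1825 / 7 = 0.3118
SE* = √0.3118

SE* = 0.558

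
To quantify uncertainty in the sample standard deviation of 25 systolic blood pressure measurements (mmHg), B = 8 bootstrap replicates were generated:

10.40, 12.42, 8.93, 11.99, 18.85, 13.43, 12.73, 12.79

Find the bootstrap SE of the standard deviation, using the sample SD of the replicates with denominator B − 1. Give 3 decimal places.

Bootstrap SE is the standard deviation of the 8 replicate standard deviations.
Mean of replicates: (10.40 + 12.42 + 8.93 + 11.99 + 18.85 + 13.43 + 12.73 + 12.79) / 8 = 101.5400 / 8 = 12.6925
Sum of squared deviations: (−2.2925)² + (−0.2725)² + (−3.7625)² + (−0.7025)² + (+6.1575)² + (+0.7375)² + (+0.0375)² + (+0.0975)² = 58.4494
Variance = 58.4494 / 7 = 8.3499
SE* = √8.3499

SE* = 2.890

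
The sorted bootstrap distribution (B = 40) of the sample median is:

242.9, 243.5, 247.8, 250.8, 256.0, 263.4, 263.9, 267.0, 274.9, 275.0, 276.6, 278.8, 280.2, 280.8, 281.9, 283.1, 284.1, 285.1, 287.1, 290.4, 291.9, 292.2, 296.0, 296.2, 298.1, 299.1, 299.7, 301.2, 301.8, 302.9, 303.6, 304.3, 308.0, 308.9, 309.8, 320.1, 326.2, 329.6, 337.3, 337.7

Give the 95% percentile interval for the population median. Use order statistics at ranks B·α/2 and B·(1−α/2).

(242.9, 337.3)

α = 0.05; lower rank = 40 × 0.025 = 1; upper rank = 40 × 0.975 = 39.
The 1st smallest replicate is 242.9; the 39th is 337.3.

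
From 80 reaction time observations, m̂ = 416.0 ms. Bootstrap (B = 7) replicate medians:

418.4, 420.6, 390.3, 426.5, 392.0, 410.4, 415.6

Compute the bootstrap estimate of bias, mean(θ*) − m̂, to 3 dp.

bias = −5.457

mean(θ*) = (418.4 + 420.6 + 390.3 + 426.5 + 392.0 + 410.4 + 415.6) / 7 = 410.5429
bias = 410.5429 − 416.0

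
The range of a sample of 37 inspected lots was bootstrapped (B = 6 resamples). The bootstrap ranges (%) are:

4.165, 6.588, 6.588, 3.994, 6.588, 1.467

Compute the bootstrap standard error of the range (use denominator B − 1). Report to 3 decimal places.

SE* = 2.083

Bootstrap SE is the standard deviation of the 6 replicate ranges.
Mean of replicates: (4.165 + 6.588 + 6.588 + 3.994 + 6.588 + 1.467) / 6 = 29.3900 / 6 = 4.8983
Sum of squared deviations: (−0.7333)² + (+1.6897)² + (+1.6897)² + (−0.9043)² + (+1.6897)² + (−3.4313)² = 21.6946
Variance = 21.6946 / 5 = 4.3389
SE* = √4.3389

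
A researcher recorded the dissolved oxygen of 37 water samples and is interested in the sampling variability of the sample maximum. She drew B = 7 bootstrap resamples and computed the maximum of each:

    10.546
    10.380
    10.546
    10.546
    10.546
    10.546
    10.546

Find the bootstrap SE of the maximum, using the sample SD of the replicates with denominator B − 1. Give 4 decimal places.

SE* = 0.0627

Bootstrap SE is the standard deviation of the 7 replicate maximums.
Mean of replicates: (10.546 + 10.380 + 10.546 + 10.546 + 10.546 + 10.546 + 10.546) / 7 = 73.656000 / 7 = 10.522286
Sum of squared deviations: (+0.023714)² + (−0.142286)² + (+0.023714)² + (+0.023714)² + (+0.023714)² + (+0.023714)² + (+0.023714)² = 0.023619
Variance = 0.023619 / 6 = 0.003937
SE* = √0.003937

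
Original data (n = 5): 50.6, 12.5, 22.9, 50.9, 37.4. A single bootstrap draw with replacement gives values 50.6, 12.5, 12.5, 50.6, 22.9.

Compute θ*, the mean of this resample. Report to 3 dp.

θ* = 29.820

Mean = (50.6 + 12.5 + 12.5 + 50.6 + 22.9) / 5 = 149.10 / 5 = 29.820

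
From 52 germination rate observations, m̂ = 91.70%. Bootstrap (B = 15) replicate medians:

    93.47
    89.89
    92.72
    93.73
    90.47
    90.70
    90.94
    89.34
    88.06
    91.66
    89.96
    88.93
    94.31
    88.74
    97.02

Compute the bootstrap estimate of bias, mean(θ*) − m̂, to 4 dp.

mean(θ*) = (93.47 + 89.89 + 92.72 + 93.73 + 90.47 + 90.70 + 90.94 + 89.34 + 88.06 + 91.66 + 89.96 + 88.93 + 94.31 + 88.74 + 97.02) / 15 = 91.32933
bias = 91.32933 − 91.70

bias = −0.3707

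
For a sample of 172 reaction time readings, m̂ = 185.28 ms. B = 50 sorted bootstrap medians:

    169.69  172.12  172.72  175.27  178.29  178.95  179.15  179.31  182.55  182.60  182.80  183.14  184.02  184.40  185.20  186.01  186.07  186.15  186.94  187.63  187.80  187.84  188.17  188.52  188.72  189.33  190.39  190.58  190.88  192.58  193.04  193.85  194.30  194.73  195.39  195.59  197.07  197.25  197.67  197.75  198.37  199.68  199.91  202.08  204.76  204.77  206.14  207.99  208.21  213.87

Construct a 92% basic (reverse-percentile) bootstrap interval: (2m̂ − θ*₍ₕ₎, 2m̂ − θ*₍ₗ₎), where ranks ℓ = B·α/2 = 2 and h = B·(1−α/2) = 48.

Percentile endpoints at ranks 2 and 48: θ*₍2₎ = 172.12, θ*₍48₎ = 207.99.
Basic interval reflects these around m̂:
  lower = 2 × 185.28 − 207.99 = 162.57
  upper = 2 × 185.28 − 172.12 = 198.44

(162.57, 198.44)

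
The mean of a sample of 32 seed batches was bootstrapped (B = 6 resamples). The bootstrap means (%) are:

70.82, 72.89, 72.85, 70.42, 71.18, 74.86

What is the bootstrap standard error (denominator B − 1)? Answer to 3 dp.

Bootstrap SE is the standard deviation of the 6 replicate means.
Mean of replicates: (70.82 + 72.89 + 72.85 + 70.42 + 71.18 + 74.86) / 6 = 433.0200 / 6 = 72.1700
Sum of squared deviations: (−1.3500)² + (+0.7200)² + (+0.6800)² + (−1.7500)² + (−0.9900)² + (+2.6900)² = 14.0820
Variance = 14.0820 / 5 = 2.8164
SE* = √2.8164

SE* = 1.678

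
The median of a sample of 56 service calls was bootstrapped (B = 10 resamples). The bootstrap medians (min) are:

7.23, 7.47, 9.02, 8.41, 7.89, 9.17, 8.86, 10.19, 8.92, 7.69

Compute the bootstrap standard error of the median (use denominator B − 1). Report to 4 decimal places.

Bootstrap SE is the standard deviation of the 10 replicate medians.
Mean of replicates: (7.23 + 7.47 + 9.02 + 8.41 + 7.89 + 9.17 + 8.86 + 10.19 + 8.92 + 7.69) / 10 = 84.85000 / 10 = 8.48500
Sum of squared deviations: (−1.25500)² + (−1.01500)² + (+0.53500)² + (−0.07500)² + (−0.59500)² + (+0.68500)² + (+0.37500)² + (+1.70500)² + (+0.43500)² + (−0.79500)² = 7.58925
Variance = 7.58925 / 9 = 0.84325
SE* = √0.84325

SE* = 0.9183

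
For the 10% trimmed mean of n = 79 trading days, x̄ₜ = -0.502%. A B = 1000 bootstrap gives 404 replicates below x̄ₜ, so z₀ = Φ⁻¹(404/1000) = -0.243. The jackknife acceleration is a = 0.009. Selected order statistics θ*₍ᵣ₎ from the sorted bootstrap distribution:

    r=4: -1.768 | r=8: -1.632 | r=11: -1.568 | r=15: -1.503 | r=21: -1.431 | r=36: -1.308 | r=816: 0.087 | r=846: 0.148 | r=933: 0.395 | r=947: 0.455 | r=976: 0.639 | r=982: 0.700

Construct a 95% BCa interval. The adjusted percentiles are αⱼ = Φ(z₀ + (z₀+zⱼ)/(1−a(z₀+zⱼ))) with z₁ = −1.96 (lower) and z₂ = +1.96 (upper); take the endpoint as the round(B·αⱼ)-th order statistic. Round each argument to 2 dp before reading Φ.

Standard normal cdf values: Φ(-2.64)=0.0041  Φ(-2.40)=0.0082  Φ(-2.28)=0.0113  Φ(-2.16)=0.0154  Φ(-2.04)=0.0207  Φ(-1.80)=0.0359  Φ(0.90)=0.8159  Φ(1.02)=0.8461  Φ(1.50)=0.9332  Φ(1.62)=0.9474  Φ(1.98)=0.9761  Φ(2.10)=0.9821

(-1.632, 0.395)

Lower: z₀ + z₁ = -0.243 + (-1.960) = -2.203; 1 − a(z₀+z₁) = 1 − (0.009)(-2.203) = 1.0198; argument = -0.243 + (-2.203)/1.0198 = -2.4032 → -2.40.
α₁ = Φ(-2.40) = 0.0082; rank = round(1000 × 0.0082) = 8; θ*₍8₎ = -1.632.
Upper: z₀ + z₂ = 1.717; 1 − a(z₀+z₂) = 0.9845; argument = 1.5009 → 1.50; α₂ = 0.9332; rank = 933; θ*₍933₎ = 0.395.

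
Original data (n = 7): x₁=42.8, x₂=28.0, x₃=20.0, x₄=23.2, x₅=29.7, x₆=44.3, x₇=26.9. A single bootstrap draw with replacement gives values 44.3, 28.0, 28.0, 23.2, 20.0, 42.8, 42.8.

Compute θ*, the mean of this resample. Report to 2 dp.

θ* = 32.73

Mean = (44.3 + 28.0 + 28.0 + 23.2 + 20.0 + 42.8 + 42.8) / 7 = 229.10 / 7 = 32.73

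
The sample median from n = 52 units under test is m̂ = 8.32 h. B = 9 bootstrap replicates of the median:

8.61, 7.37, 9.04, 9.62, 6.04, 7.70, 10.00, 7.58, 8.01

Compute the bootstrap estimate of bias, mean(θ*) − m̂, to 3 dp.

bias = −0.101

mean(θ*) = (8.61 + 7.37 + 9.04 + 9.62 + 6.04 + 7.70 + 10.00 + 7.58 + 8.01) / 9 = 8.2189
bias = 8.2189 − 8.32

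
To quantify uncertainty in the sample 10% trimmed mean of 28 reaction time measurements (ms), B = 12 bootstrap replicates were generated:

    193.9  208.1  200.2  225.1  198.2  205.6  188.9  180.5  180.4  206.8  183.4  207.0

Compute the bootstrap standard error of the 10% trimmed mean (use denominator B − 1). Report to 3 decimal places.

Bootstrap SE is the standard deviation of the 12 replicate 10% trimmed means.
Mean of replicates: (193.9 + 208.1 + 200.2 + 225.1 + 198.2 + 205.6 + 188.9 + 180.5 + 180.4 + 206.8 + 183.4 + 207.0) / 12 = 2378.1000 / 12 = 198.1750
Sum of squared deviations: (−4.2750)² + (+9.9250)² + (+2.0250)² + (+26.9250)² + (+0.0250)² + (+7.4250)² + (−9.2750)² + (−17.6750)² + (−17.7750)² + (+8.6250)² + (−14.7750)² + (+8.8250)² = 1985.9225
Variance = 1985.9225 / 11 = 180.5384
SE* = √180.5384

SE* = 13.436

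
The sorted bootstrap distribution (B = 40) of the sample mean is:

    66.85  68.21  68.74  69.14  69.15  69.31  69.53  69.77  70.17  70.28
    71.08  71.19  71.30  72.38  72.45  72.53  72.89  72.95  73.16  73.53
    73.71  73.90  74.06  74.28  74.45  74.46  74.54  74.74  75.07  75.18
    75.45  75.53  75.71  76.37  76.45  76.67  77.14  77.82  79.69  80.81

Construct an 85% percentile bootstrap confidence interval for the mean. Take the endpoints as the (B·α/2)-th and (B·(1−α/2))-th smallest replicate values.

α = 0.15; lower rank = 40 × 0.075 = 3; upper rank = 40 × 0.925 = 37.
The 3rd smallest replicate is 68.74; the 37th is 77.14.

(68.74, 77.14)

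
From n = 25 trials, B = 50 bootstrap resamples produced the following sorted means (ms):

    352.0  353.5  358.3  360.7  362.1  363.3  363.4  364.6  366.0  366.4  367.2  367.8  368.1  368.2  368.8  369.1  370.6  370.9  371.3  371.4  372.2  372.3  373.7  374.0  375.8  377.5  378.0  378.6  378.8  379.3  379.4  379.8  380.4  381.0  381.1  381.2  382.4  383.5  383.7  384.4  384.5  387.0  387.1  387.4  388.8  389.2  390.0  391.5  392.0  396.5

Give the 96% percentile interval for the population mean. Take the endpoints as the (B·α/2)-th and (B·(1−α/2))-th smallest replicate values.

(352.0, 392.0)

α = 0.04; lower rank = 50 × 0.020 = 1; upper rank = 50 × 0.980 = 49.
The 1st smallest replicate is 352.0; the 49th is 392.0.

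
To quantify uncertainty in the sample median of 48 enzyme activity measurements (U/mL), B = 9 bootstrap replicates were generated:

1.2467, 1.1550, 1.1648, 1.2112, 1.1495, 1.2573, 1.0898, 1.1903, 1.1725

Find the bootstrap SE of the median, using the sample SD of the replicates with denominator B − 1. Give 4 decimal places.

SE* = 0.0518

Bootstrap SE is the standard deviation of the 9 replicate medians.
Mean of replicates: (1.2467 + 1.1550 + 1.1648 + 1.2112 + 1.1495 + 1.2573 + 1.0898 + 1.1903 + 1.1725) / 9 = 10.63710 / 9 = 1.18190
Sum of squared deviations: (+0.06480)² + (−0.02690)² + (−0.01710)² + (+0.02930)² + (−0.03240)² + (+0.07540)² + (−0.09210)² + (+0.00840)² + (−0.00940)² = 0.02145
Variance = 0.02145 / 8 = 0.00268
SE* = √0.00268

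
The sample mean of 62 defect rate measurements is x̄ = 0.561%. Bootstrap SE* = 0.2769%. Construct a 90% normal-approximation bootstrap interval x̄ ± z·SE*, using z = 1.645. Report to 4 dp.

(0.1055, 1.0165)

Margin = 1.645 × 0.2769 = 0.45550
Interval: 0.561 ± 0.45550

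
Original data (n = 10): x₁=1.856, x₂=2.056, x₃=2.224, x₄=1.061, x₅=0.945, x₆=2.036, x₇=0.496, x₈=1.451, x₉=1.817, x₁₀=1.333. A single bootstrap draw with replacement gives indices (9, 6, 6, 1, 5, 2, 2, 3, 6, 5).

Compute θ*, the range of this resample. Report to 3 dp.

Resample values: 1.817, 2.036, 2.036, 1.856, 0.945, 2.056, 2.056, 2.224, 2.036, 0.945.
Range = 2.224 − 0.945 = 1.279

θ* = 1.279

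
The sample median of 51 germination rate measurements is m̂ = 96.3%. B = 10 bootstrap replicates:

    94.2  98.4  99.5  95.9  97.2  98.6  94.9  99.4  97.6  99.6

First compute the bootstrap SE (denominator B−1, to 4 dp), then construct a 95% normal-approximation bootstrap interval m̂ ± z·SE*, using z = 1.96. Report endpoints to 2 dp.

(92.47, 100.13)

Mean of replicates = 97.5300; sum of squared deviations = 34.3410; SE* = √(34.3410/9) = 1.9534
Margin = 1.96 × 1.9534 = 3.829
Interval: 96.3 ± 3.829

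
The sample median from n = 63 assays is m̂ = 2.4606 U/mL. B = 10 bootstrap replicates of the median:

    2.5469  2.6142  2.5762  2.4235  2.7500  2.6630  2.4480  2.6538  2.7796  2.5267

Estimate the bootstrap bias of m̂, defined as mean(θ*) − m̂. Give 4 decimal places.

bias = +0.1376

mean(θ*) = (2.5469 + 2.6142 + 2.5762 + 2.4235 + 2.7500 + 2.6630 + 2.4480 + 2.6538 + 2.7796 + 2.5267) / 10 = 2.59819
bias = 2.59819 − 2.4606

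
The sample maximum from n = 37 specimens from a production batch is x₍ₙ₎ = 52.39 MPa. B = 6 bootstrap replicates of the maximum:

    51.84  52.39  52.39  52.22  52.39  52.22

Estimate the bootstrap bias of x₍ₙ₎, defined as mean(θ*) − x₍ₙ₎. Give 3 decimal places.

bias = −0.148

mean(θ*) = (51.84 + 52.39 + 52.39 + 52.22 + 52.39 + 52.22) / 6 = 52.2417
bias = 52.2417 − 52.39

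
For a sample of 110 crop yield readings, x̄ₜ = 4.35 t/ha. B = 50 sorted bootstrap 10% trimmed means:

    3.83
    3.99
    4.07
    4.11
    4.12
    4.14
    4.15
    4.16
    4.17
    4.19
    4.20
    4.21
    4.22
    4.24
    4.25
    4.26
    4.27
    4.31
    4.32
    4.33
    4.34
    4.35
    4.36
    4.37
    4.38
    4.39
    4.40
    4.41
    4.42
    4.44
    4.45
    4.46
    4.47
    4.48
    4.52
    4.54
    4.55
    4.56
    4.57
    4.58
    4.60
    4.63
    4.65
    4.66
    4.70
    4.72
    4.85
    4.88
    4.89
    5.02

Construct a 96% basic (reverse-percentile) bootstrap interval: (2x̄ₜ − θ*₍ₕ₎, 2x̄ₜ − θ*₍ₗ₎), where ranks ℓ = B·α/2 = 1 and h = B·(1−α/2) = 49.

(3.81, 4.87)

Percentile endpoints at ranks 1 and 49: θ*₍1₎ = 3.83, θ*₍49₎ = 4.89.
Basic interval reflects these around x̄ₜ:
  lower = 2 × 4.35 − 4.89 = 3.81
  upper = 2 × 4.35 − 3.83 = 4.87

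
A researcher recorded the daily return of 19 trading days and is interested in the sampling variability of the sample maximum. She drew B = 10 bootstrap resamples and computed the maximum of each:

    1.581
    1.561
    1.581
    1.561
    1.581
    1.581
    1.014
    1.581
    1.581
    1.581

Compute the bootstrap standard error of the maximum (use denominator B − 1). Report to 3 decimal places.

SE* = 0.178

Bootstrap SE is the standard deviation of the 10 replicate maximums.
Mean of replicates: (1.581 + 1.561 + 1.581 + 1.561 + 1.581 + 1.581 + 1.014 + 1.581 + 1.581 + 1.581) / 10 = 15.2030 / 10 = 1.5203
Sum of squared deviations: (+0.0607)² + (+0.0407)² + (+0.0607)² + (+0.0407)² + (+0.0607)² + (+0.0607)² + (−0.5063)² + (+0.0607)² + (+0.0607)² + (+0.0607)² = 0.2854
Variance = 0.2854 / 9 = 0.0317
SE* = √0.0317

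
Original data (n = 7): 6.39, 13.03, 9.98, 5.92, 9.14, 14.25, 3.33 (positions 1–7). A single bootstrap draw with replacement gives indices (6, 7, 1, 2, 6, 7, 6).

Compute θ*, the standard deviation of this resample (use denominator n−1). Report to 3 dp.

θ* = 5.247

Resample values: 14.25, 3.33, 6.39, 13.03, 14.25, 3.33, 14.25.
Mean = 9.8329; sum of squared deviations = 165.1827
s² = 165.1827 / 6 = 27.5305
s = √27.5305 = 5.247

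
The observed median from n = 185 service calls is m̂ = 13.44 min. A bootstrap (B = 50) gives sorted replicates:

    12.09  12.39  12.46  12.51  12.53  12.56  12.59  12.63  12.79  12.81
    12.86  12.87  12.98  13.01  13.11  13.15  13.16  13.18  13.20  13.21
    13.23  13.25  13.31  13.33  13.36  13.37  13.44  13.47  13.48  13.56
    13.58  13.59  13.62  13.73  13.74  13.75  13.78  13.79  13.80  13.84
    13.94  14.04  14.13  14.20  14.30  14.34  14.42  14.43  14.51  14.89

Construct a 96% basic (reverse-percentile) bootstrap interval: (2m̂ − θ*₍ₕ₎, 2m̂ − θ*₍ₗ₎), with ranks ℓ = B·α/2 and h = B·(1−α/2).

Percentile endpoints at ranks 1 and 49: θ*₍1₎ = 12.09, θ*₍49₎ = 14.51.
Basic interval reflects these around m̂:
  lower = 2 × 13.44 − 14.51 = 12.37
  upper = 2 × 13.44 − 12.09 = 14.79

(12.37, 14.79)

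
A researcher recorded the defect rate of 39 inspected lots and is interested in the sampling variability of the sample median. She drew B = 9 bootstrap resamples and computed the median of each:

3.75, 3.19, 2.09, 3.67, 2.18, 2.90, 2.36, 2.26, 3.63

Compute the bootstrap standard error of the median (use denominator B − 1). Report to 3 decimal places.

Bootstrap SE is the standard deviation of the 9 replicate medians.
Mean of replicates: (3.75 + 3.19 + 2.09 + 3.67 + 2.18 + 2.90 + 2.36 + 2.26 + 3.63) / 9 = 26.0300 / 9 = 2.8922
Sum of squared deviations: (+0.8578)² + (+0.2978)² + (−0.8022)² + (+0.7778)² + (−0.7122)² + (+0.0078)² + (−0.5322)² + (−0.6322)² + (+0.7378)² = 3.8076
Variance = 3.8076 / 8 = 0.4759
SE* = √0.4759

SE* = 0.690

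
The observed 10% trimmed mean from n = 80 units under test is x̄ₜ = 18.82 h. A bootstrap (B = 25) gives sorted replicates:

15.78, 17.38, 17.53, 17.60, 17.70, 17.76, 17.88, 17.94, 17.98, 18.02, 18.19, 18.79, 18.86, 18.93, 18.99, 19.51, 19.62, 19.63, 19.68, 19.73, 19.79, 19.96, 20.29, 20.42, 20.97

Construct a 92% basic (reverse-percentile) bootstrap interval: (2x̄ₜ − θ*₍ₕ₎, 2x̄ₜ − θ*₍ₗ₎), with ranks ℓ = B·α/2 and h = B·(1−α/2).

(17.22, 21.86)

Percentile endpoints at ranks 1 and 24: θ*₍1₎ = 15.78, θ*₍24₎ = 20.42.
Basic interval reflects these around x̄ₜ:
  lower = 2 × 18.82 − 20.42 = 17.22
  upper = 2 × 18.82 − 15.78 = 21.86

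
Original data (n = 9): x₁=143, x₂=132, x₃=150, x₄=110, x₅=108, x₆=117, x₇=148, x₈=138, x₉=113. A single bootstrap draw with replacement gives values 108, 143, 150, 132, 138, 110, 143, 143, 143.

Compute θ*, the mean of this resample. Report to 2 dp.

Mean = (108 + 143 + 150 + 132 + 138 + 110 + 143 + 143 + 143) / 9 = 1210.0 / 9 = 134.44

θ* = 134.44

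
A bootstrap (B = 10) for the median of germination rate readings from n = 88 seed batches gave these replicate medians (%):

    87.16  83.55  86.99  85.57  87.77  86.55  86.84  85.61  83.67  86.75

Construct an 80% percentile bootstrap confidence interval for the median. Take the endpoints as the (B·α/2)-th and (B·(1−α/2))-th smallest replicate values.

(83.55, 87.16)

Sorted replicates: 83.55, 83.67, 85.57, 85.61, 86.55, 86.75, 86.84, 86.99, 87.16, 87.77
α = 0.20; lower rank = 10 × 0.100 = 1; upper rank = 10 × 0.900 = 9.
The 1st smallest replicate is 83.55; the 9th is 87.16.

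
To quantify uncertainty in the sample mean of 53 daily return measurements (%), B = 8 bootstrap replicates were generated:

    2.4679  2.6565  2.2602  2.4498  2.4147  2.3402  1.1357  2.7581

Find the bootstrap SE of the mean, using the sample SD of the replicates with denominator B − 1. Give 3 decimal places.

SE* = 0.501

Bootstrap SE is the standard deviation of the 8 replicate means.
Mean of replicates: (2.4679 + 2.6565 + 2.2602 + 2.4498 + 2.4147 + 2.3402 + 1.1357 + 2.7581) / 8 = 18.48310 / 8 = 2.31039
Sum of squared deviations: (+0.15751)² + (+0.34611)² + (−0.05019)² + (+0.13941)² + (+0.10431)² + (+0.02981)² + (−1.17469)² + (+0.44771)² = 1.75867
Variance = 1.75867 / 7 = 0.25124
SE* = √0.25124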